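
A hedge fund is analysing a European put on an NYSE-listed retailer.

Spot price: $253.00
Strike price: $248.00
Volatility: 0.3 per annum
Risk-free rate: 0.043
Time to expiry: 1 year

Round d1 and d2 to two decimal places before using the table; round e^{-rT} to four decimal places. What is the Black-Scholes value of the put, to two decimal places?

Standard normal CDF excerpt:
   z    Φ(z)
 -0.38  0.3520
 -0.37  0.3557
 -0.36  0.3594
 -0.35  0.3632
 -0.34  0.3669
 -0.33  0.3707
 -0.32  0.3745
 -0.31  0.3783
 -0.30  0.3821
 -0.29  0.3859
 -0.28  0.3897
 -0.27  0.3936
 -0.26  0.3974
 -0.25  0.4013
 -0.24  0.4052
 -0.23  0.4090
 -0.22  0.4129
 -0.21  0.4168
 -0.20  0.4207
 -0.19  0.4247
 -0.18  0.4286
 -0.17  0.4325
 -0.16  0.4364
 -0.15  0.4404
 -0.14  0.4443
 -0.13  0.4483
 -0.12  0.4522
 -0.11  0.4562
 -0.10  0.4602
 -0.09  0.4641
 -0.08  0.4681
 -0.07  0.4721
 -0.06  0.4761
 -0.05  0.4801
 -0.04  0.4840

$22.17

σ√T = 0.3 × 1.0000 = 0.3000
ln(S/K) + (r + σ²/2)T = ln(253/248) + (0.043 + 0.3²/2)·1 = 0.0200 + 0.0880 = 0.1080
d₁ = 0.1080 / 0.3000 = 0.3599 which rounds to 0.36
d₂ = d₁ − σ√T = 0.3599 − 0.3000 = 0.0599 which rounds to 0.06
exp(−rT) = exp(−0.043·1) = 0.9579
N(−d₂) = N(-0.06) = 0.4761;  N(−d₁) = N(-0.36) = 0.3594
P = 248·0.9579·0.4761 − 253·0.3594 = 113.1019 − 90.9282 = 22.1737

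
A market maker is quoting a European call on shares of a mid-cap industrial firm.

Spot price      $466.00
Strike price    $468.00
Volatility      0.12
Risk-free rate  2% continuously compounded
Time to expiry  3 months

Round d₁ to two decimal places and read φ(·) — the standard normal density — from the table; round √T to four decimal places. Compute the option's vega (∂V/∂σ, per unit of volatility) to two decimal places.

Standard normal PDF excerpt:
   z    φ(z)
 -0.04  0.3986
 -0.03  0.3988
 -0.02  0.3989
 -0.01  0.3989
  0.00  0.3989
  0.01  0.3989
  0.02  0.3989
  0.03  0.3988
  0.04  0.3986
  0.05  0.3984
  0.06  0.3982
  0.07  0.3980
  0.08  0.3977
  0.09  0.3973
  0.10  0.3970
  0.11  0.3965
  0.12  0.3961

92.87

σ√T = 0.12 × 0.5000 = 0.0600
d₁ = [ln(466/468) + (0.02 + ½·0.12²)·0.25] / (σ√T) = (-0.0043 + 0.0068) / 0.0600 = 0.0420 ⇒ 0.04
√T = √0.25 = 0.5000
φ(d₁) = φ(0.04) = 0.3986
vega = S·φ(d₁)·√T = 466·0.3986·0.5000 = 92.8738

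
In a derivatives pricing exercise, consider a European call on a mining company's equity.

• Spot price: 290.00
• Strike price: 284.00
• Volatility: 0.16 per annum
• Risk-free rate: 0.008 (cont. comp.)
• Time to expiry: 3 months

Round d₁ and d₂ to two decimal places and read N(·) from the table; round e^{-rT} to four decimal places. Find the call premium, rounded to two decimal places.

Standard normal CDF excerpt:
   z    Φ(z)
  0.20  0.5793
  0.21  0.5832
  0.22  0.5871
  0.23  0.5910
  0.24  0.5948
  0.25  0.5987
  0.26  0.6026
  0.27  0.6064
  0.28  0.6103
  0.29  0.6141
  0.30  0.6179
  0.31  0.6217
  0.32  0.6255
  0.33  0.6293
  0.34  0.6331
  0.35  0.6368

σ√T = 0.16·√0.25 = 0.0800
d₁ = [ln(290/284) + (0.008 + ½·0.16²)·0.25] / (σ√T) = (0.0209 + 0.0052) / 0.0800 = 0.3263 ⇒ 0.33
d₂ = 0.3263 − 0.0800 = 0.2463 ⇒ 0.25
e^(−rT) = e^(−0.008·0.25) = 0.9980
N(d₁) = N(0.33) = 0.6293;  N(d₂) = N(0.25) = 0.5987
C = 290·0.6293 − 284·0.9980·0.5987 = 182.4970 − 169.6907 = 12.8063

12.81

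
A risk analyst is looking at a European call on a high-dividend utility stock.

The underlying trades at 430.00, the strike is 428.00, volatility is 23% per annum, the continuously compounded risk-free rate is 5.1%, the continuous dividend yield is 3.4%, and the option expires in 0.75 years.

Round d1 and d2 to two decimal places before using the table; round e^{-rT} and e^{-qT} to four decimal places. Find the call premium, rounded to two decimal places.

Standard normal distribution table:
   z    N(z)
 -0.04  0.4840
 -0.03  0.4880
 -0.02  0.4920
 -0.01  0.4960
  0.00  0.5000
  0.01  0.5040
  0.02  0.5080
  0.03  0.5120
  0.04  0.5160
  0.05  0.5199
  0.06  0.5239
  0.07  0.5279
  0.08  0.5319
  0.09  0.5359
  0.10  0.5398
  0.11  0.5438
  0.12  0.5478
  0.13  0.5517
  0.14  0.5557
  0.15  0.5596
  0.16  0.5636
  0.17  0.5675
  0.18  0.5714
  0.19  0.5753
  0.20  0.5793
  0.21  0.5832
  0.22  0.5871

σ√T = 0.23·√0.75 = 0.1992
d₁ = [ln(430/428) + (0.051 − 0.034 + 0.23²/2)·0.75] / 0.1992 = [0.0047 + 0.0326] / 0.1992 = 0.1870 which rounds to 0.19
d₂ = d₁ − σ√T = 0.1870 − 0.1992 = -0.0122 which rounds to -0.01
e^(−qT) = e^(−0.034·0.75) = 0.9748;  e^(−rT) = e^(−0.051·0.75) = 0.9625
N(d₁) = N(0.19) = 0.5753;  N(d₂) = N(-0.01) = 0.4960
C = 430·0.9748·0.5753 − 428·0.9625·0.4960 = 241.1450 − 204.3272 = 36.8178

36.82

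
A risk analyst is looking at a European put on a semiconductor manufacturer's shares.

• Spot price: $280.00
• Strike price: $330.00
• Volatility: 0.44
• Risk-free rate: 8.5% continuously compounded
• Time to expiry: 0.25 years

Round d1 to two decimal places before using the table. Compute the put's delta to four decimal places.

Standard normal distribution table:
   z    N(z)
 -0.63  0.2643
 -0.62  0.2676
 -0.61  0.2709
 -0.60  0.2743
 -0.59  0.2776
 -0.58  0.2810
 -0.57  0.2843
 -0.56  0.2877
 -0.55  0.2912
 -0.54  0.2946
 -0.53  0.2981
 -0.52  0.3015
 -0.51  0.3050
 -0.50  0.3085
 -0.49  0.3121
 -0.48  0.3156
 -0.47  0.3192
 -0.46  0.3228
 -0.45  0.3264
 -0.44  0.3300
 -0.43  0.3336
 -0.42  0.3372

-0.7054

σ√T = 0.44·√0.25 = 0.2200
d₁ = [ln(280/330) + (0.085 + ½·0.44²)·0.25] / (σ√T) = (-0.1643 + 0.0455) / 0.2200 = -0.5402 → -0.54
N(d₁) = N(-0.54) = 0.2946
Δ_put = N(d₁) − 1 = 0.2946 − 1 = -0.7054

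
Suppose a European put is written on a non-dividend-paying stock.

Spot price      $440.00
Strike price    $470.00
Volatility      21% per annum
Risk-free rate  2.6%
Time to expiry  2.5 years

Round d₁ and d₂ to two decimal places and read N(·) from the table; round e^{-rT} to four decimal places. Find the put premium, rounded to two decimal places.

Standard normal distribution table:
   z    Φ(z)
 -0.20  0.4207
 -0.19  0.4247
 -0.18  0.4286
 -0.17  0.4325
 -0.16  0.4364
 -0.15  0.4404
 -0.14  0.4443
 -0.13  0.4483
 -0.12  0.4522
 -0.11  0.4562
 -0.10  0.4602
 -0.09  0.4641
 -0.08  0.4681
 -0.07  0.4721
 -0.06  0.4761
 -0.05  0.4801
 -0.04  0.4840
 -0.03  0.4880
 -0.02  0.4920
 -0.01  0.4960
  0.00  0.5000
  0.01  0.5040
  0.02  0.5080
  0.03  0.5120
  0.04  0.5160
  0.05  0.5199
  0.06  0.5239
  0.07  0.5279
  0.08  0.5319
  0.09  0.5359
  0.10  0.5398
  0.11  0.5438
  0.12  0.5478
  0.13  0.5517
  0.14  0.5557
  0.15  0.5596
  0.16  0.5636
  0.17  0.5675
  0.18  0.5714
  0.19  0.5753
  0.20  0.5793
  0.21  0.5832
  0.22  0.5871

σ√T = 0.21 × 1.5811 = 0.3320
ln(S/K) + (r + σ²/2)T = ln(440/470) + (0.026 + 0.21²/2)·2.5 = -0.0660 + 0.1201 = 0.0542
d₁ = 0.0542 / 0.3320 = 0.1631 → 0.16
d₂ = d₁ − σ√T = 0.1631 − 0.3320 = -0.1689 → -0.17
e^(−rT) = e^(−0.026·2.5) = 0.9371
N(−d₂) = N(0.17) = 0.5675;  N(−d₁) = N(-0.16) = 0.4364
P = 470·0.9371·0.5675 − 440·0.4364 = 249.9480 − 192.0160 = 57.9320

$57.93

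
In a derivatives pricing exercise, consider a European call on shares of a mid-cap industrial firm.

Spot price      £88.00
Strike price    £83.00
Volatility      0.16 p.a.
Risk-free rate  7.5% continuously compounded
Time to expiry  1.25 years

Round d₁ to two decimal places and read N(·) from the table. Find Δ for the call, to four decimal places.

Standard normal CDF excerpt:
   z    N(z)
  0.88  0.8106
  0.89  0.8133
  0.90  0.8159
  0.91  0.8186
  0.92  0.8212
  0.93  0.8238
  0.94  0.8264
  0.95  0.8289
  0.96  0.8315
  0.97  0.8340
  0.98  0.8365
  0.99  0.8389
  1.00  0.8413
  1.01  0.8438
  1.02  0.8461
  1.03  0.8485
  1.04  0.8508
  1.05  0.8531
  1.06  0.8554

0.8264

T = 1.25;  σ√T = 0.1789
d₁ = [ln(88/83) + (0.075 + 0.16²/2)·1.25] / 0.1789 = [0.0585 + 0.1098] / 0.1789 = 0.9405 ⇒ 0.94
N(d₁) = N(0.94) = 0.8264
Δ_call = N(d₁) = 0.8264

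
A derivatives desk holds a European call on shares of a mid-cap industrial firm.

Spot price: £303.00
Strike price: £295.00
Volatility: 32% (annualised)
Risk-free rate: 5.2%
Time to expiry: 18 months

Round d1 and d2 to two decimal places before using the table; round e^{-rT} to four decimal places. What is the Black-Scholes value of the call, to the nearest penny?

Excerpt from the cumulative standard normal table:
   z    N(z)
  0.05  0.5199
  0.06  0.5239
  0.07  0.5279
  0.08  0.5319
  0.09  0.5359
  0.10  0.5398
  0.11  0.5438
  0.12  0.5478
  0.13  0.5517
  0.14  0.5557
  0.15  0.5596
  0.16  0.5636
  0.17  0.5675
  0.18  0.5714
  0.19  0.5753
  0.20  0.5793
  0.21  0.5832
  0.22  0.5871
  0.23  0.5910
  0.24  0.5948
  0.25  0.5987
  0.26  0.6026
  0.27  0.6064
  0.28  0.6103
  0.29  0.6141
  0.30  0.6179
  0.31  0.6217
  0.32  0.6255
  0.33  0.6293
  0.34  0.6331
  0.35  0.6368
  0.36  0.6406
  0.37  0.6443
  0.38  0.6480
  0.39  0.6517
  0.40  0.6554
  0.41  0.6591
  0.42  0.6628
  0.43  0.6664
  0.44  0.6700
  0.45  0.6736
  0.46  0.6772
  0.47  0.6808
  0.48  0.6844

σ√T = 0.32 × 1.2247 = 0.3919
d₁ = [ln(303/295) + (0.052 + ½·0.32²)·1.5] / (σ√T) = (0.0268 + 0.1548) / 0.3919 = 0.4633 ≈ 0.46
d₂ = 0.4633 − 0.3919 = 0.0713 ≈ 0.07
exp(−rT) = exp(−0.052·1.5) = 0.9250
N(d₁) = N(0.46) = 0.6772;  N(d₂) = N(0.07) = 0.5279
C = 303·0.6772 − 295·0.9250·0.5279 = 205.1916 − 144.0507 = 61.1409

£61.14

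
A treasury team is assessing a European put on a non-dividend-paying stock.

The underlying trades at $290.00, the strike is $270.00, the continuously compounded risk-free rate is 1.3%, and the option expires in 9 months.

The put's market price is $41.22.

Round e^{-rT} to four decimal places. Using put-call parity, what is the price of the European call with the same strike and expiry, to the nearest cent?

$63.84

e^(−rT) = e^(−0.013·0.75) = 0.9903
Put-call parity: C − P = S − K·e^(−rT) = 290 − 270·0.9903 = 290 − 267.3810 = 22.6190
C = P + (C − P) = 41.22 + (22.6190) = 63.8390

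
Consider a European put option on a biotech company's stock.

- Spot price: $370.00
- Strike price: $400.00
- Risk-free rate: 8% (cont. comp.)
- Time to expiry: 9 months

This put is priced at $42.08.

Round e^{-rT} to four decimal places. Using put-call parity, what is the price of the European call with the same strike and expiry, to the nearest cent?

exp(−rT) = exp(−0.08·0.75) = 0.9418
Put-call parity: C − P = S − K·e^(−rT) = 370 − 400·0.9418 = 370 − 376.7200 = -6.7200
C = P + (C − P) = 42.08 + (-6.7200) = 35.3600

$35.36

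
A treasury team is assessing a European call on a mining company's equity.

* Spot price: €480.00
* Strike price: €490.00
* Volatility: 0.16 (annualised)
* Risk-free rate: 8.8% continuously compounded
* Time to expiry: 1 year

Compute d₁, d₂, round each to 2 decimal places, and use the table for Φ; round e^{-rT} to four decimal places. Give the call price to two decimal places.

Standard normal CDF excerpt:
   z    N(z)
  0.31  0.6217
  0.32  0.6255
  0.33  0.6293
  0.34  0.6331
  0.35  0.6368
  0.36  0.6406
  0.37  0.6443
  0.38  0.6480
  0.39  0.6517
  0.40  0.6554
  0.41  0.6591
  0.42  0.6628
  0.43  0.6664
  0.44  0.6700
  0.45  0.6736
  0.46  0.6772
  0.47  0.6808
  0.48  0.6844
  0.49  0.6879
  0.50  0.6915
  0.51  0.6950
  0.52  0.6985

€47.82

T = 1;  σ√T = 0.1600
d₁ = [ln(480/490) + (0.088 + 0.16²/2)·1] / 0.1600 = [-0.0206 + 0.1008] / 0.1600 = 0.5011 ≈ 0.50
d₂ = d₁ − σ√T = 0.5011 − 0.1600 = 0.3411 ≈ 0.34
exp(−rT) = exp(−0.088·1) = 0.9158
N(d₁) = N(0.50) = 0.6915;  N(d₂) = N(0.34) = 0.6331
C = 480·0.6915 − 490·0.9158·0.6331 = 331.9200 − 284.0986 = 47.8214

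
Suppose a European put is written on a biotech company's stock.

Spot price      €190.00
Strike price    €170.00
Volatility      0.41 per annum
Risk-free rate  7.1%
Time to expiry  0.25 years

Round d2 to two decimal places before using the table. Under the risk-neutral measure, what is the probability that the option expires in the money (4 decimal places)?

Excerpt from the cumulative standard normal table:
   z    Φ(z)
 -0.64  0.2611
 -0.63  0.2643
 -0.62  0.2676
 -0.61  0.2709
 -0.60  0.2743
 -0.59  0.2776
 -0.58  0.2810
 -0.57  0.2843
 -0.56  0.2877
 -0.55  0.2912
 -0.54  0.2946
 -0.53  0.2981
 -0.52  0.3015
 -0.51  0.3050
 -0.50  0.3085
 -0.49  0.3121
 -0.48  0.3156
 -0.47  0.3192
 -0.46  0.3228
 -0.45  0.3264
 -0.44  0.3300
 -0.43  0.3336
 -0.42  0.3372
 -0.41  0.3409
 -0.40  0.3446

0.2981

σ√T = 0.41 × 0.5000 = 0.2050
d₁ = [ln(190/170) + (0.071 + ½·0.41²)·0.25] / (σ√T) = (0.1112 + 0.0388) / 0.2050 = 0.7316 → 0.73
d₂ = 0.7316 − 0.2050 = 0.5266 → 0.53
Risk-neutral Pr[S_T < K] = N(−d₂) = N(-0.53) = 0.2981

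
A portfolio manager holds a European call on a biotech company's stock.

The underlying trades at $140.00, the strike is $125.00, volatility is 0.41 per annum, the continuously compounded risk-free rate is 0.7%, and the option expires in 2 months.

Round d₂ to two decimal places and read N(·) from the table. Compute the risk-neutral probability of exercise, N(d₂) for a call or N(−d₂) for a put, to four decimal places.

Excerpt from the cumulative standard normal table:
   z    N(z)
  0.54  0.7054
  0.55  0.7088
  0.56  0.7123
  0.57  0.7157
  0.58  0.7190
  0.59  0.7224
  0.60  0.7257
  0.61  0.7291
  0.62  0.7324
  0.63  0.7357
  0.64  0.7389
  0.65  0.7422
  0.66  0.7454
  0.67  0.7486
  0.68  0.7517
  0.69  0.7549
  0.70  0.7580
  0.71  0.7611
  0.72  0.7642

T = 0.1667;  σ√T = 0.1674
d₁ = [ln(140/125) + (0.007 + 0.41²/2)·0.1667] / 0.1674 = [0.1133 + 0.0152] / 0.1674 = 0.7677 which rounds to 0.77
d₂ = d₁ − σ√T = 0.7677 − 0.1674 = 0.6003 which rounds to 0.60
Risk-neutral Pr[S_T > K] = N(d₂) = N(0.60) = 0.7257

0.7257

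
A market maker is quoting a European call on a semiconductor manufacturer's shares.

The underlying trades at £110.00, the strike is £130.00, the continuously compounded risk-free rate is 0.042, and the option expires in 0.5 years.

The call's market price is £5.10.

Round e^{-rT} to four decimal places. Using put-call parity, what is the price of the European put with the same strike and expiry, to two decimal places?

£22.40

e^(−rT) = e^(−0.042·0.5) = 0.9792
Put-call parity: C − P = S − K·e^(−rT) = 110 − 130·0.9792 = 110 − 127.2960 = -17.2960
P = C − (C − P) = 5.10 − (-17.2960) = 22.3960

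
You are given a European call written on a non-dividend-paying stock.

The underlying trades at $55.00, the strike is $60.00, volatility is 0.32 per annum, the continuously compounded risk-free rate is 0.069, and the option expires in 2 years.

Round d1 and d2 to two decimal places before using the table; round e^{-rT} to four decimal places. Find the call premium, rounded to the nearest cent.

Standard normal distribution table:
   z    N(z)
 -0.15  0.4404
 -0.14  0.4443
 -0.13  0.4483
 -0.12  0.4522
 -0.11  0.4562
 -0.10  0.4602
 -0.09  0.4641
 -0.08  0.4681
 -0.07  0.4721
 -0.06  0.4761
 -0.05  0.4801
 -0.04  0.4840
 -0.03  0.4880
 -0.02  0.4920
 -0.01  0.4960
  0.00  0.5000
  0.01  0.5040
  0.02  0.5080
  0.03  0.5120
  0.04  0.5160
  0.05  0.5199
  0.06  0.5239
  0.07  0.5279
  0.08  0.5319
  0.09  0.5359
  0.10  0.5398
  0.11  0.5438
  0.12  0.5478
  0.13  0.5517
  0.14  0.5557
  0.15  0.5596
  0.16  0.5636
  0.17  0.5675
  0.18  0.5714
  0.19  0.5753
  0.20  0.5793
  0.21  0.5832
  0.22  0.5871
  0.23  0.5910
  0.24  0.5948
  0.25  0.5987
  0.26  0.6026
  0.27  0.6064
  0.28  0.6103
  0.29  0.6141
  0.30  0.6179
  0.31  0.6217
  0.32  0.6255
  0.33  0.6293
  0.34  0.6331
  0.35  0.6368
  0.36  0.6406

$10.98

σ√T = 0.32 × 1.4142 = 0.4525
d₁ = [ln(55/60) + (0.069 + 0.32²/2)·2] / 0.4525 = [-0.0870 + 0.2404] / 0.4525 = 0.3389 → 0.34
d₂ = d₁ − σ√T = 0.3389 − 0.4525 = -0.1136 → -0.11
exp(−rT) = exp(−0.069·2) = 0.8711
N(d₁) = N(0.34) = 0.6331;  N(d₂) = N(-0.11) = 0.4562
C = 55·0.6331 − 60·0.8711·0.4562 = 34.8205 − 23.8437 = 10.9768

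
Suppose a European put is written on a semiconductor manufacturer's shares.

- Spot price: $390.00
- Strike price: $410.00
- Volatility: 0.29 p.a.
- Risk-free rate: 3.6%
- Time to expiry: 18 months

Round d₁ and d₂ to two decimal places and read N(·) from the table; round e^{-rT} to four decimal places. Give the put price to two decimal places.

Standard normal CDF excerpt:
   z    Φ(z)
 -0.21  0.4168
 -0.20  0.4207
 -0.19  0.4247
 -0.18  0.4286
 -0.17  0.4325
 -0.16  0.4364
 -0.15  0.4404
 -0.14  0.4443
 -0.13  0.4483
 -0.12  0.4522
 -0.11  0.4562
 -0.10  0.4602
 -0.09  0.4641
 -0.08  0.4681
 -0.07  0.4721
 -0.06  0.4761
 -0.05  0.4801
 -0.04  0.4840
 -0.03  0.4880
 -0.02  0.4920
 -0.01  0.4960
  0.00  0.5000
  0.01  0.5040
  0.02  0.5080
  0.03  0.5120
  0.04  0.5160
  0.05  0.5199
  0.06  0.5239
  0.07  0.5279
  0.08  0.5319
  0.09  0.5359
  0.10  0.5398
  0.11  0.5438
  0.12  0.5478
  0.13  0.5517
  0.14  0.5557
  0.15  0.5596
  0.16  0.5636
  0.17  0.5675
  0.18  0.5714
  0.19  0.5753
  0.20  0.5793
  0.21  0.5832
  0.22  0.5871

$54.80

σ√T = 0.29 × 1.2247 = 0.3552
d₁ = [ln(390/410) + (0.036 + ½·0.29²)·1.5] / (σ√T) = (-0.0500 + 0.1171) / 0.3552 = 0.1888 ⇒ 0.19
d₂ = 0.1888 − 0.3552 = -0.1664 ⇒ -0.17
exp(−rT) = exp(−0.036·1.5) = 0.9474
N(−d₂) = N(0.17) = 0.5675;  N(−d₁) = N(-0.19) = 0.4247
P = 410·0.9474·0.5675 − 390·0.4247 = 220.4363 − 165.6330 = 54.8033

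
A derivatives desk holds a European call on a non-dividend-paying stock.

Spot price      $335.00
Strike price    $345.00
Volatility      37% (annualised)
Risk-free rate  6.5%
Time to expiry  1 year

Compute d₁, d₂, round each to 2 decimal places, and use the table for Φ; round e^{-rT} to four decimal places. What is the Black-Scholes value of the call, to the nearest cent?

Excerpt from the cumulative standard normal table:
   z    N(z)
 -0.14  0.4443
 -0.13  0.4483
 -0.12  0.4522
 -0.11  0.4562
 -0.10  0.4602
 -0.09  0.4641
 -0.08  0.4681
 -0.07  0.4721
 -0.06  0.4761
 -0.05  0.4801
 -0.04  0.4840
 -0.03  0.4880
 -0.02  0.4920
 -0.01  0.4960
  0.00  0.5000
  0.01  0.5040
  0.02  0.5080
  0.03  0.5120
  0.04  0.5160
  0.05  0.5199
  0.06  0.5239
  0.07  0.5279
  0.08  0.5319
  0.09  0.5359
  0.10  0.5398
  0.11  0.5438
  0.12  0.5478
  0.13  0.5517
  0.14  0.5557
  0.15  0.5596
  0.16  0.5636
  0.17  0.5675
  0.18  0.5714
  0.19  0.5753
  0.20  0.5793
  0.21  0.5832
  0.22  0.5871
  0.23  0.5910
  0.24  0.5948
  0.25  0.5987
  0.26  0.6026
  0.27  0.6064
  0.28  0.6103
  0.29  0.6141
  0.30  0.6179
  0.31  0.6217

σ√T = 0.37·√1 = 0.3700
d₁ = [ln(335/345) + (0.065 + ½·0.37²)·1] / (σ√T) = (-0.0294 + 0.1335) / 0.3700 = 0.2812 ≈ 0.28
d₂ = 0.2812 − 0.3700 = -0.0888 ≈ -0.09
exp(−rT) = exp(−0.065·1) = 0.9371
N(d₁) = N(0.28) = 0.6103;  N(d₂) = N(-0.09) = 0.4641
C = 335·0.6103 − 345·0.9371·0.4641 = 204.4505 − 150.0433 = 54.4072

$54.41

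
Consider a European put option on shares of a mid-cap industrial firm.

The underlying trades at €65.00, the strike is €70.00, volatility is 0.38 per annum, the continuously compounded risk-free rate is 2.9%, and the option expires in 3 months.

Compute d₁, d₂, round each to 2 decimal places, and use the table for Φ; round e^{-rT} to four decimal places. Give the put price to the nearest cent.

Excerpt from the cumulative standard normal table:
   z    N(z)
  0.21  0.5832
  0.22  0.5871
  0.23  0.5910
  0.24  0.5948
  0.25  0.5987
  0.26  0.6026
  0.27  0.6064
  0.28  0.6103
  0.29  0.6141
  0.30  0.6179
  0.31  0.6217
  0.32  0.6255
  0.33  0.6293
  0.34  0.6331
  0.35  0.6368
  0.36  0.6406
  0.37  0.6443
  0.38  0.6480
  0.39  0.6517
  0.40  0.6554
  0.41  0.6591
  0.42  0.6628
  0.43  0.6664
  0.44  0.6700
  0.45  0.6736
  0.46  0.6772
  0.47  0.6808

σ√T = 0.38 × 0.5000 = 0.1900
ln(S/K) + (r + σ²/2)T = ln(65/70) + (0.029 + 0.38²/2)·0.25 = -0.0741 + 0.0253 = -0.0488
d₁ = -0.0488 / 0.1900 = -0.2569 ⇒ -0.26
d₂ = d₁ − σ√T = -0.2569 − 0.1900 = -0.4469 ⇒ -0.45
e^(−rT) = e^(−0.029·0.25) = 0.9928
P = 70·0.9928·N(0.45) − 65·N(0.26) = 70·0.9928·0.6736 − 65·0.6026 = 46.8125 − 39.1690 = 7.6435

€7.64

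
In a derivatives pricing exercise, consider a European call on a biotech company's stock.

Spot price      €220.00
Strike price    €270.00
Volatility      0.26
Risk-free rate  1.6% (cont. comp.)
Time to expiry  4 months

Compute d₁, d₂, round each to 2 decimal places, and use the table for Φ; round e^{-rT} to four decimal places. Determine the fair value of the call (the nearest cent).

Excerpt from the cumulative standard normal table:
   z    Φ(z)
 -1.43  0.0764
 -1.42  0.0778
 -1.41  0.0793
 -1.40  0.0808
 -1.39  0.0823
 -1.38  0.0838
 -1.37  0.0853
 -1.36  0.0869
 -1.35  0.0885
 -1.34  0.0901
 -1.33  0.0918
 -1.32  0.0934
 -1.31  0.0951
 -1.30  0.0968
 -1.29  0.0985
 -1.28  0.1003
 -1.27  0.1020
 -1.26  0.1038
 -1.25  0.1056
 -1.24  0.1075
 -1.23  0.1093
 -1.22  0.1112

€1.53

T = 0.3333;  σ√T = 0.1501
ln(S/K) + (r + σ²/2)T = ln(220/270) + (0.016 + 0.26²/2)·0.3333 = -0.2048 + 0.0166 = -0.1882
d₁ = -0.1882 / 0.1501 = -1.2537 which rounds to -1.25
d₂ = d₁ − σ√T = -1.2537 − 0.1501 = -1.4038 which rounds to -1.40
exp(−rT) = exp(−0.016·0.3333) = 0.9947
C = 220·N(-1.25) − 270·0.9947·N(-1.40) = 220·0.1056 − 270·0.9947·0.0808 = 23.2320 − 21.7004 = 1.5316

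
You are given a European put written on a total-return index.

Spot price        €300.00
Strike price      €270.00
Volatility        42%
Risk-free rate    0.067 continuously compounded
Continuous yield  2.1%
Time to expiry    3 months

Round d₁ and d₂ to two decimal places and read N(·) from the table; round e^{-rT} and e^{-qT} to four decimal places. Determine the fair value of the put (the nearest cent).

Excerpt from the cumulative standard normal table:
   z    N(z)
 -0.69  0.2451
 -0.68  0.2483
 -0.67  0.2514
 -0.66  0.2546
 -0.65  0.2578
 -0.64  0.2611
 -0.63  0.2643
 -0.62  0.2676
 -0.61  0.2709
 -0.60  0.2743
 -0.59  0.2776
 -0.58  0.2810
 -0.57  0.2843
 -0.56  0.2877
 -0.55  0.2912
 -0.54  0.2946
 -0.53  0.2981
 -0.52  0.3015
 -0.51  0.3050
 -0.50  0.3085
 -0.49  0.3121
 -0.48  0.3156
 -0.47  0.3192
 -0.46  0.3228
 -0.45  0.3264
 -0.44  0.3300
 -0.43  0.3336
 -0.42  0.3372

T = 0.25;  σ√T = 0.2100
d₁ = [ln(300/270) + (0.067 − 0.021 + ½·0.42²)·0.25] / (σ√T) = (0.1054 + 0.0335) / 0.2100 = 0.6615 ⇒ 0.66
d₂ = 0.6615 − 0.2100 = 0.4515 ⇒ 0.45
exp(−qT) = exp(−0.021·0.25) = 0.9948;  exp(−rT) = exp(−0.067·0.25) = 0.9834
N(−d₂) = N(-0.45) = 0.3264;  N(−d₁) = N(-0.66) = 0.2546
P = 270·0.9834·0.3264 − 300·0.9948·0.2546 = 86.6651 − 75.9828 = 10.6823

€10.68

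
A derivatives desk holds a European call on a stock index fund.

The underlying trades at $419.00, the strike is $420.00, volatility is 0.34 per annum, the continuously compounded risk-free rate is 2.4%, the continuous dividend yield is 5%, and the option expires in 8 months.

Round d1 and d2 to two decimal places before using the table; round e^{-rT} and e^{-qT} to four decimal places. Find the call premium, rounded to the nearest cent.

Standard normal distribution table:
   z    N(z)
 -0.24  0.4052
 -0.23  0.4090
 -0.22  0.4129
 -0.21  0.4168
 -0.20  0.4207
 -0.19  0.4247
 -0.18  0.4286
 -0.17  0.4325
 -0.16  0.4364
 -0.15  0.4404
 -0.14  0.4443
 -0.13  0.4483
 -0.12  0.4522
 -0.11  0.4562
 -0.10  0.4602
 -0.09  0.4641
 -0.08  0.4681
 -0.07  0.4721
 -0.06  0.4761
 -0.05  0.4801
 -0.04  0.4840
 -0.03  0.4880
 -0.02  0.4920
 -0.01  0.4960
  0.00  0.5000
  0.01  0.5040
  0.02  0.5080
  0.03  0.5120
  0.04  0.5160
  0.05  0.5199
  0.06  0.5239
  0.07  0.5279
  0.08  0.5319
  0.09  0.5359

σ√T = 0.34 × 0.8165 = 0.2776
d₁ = [ln(419/420) + (0.024 − 0.05 + 0.34²/2)·0.6667] / 0.2776 = [-0.0024 + 0.0212] / 0.2776 = 0.0678 which rounds to 0.07
d₂ = d₁ − σ√T = 0.0678 − 0.2776 = -0.2098 which rounds to -0.21
exp(−qT) = exp(−0.05·0.6667) = 0.9672;  exp(−rT) = exp(−0.024·0.6667) = 0.9841
C = 419·0.9672·N(0.07) − 420·0.9841·N(-0.21) = 419·0.9672·0.5279 − 420·0.9841·0.4168 = 213.9351 − 172.2726 = 41.6625

$41.66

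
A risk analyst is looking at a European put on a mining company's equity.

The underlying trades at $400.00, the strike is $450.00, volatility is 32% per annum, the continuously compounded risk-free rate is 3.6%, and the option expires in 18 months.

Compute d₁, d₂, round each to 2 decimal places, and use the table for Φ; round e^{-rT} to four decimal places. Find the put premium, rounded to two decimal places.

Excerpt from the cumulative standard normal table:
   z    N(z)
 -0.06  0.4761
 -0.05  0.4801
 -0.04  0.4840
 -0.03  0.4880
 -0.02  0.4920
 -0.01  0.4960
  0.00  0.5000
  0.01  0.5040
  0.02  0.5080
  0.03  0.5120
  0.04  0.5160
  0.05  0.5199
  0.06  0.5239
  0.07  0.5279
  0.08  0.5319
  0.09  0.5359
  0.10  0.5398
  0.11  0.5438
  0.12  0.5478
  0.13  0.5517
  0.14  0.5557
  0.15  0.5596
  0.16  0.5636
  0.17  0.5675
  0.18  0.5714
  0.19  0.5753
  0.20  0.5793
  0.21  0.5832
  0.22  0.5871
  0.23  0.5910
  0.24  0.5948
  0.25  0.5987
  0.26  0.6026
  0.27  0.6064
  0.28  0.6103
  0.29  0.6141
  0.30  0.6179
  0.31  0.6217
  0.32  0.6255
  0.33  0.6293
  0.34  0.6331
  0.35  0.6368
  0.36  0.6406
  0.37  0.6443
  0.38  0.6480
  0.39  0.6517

σ√T = 0.32 × 1.2247 = 0.3919
d₁ = [ln(400/450) + (0.036 + 0.32²/2)·1.5] / 0.3919 = [-0.1178 + 0.1308] / 0.3919 = 0.0332 → 0.03
d₂ = d₁ − σ√T = 0.0332 − 0.3919 = -0.3587 → -0.36
exp(−rT) = exp(−0.036·1.5) = 0.9474
N(−d₂) = N(0.36) = 0.6406;  N(−d₁) = N(-0.03) = 0.4880
P = 450·0.9474·0.6406 − 400·0.4880 = 273.1070 − 195.2000 = 77.9070

$77.91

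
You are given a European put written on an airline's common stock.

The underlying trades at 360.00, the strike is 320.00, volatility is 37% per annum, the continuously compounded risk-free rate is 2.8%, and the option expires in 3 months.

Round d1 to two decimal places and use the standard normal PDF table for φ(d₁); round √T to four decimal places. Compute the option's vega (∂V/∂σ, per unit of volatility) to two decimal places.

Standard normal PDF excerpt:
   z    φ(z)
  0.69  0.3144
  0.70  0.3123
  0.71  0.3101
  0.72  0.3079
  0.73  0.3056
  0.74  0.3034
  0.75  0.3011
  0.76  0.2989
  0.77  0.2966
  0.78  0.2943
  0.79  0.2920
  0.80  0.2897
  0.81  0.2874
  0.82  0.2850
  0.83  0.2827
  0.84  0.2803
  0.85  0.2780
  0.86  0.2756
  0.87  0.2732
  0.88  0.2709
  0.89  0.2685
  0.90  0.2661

53.39

T = 0.25;  σ√T = 0.1850
d₁ = [ln(360/320) + (0.028 + 0.37²/2)·0.25] / 0.1850 = [0.1178 + 0.0241] / 0.1850 = 0.7670 → 0.77
√T = √0.25 = 0.5000
φ(d₁) = φ(0.77) = 0.2966
vega = S·φ(d₁)·√T = 360·0.2966·0.5000 = 53.3880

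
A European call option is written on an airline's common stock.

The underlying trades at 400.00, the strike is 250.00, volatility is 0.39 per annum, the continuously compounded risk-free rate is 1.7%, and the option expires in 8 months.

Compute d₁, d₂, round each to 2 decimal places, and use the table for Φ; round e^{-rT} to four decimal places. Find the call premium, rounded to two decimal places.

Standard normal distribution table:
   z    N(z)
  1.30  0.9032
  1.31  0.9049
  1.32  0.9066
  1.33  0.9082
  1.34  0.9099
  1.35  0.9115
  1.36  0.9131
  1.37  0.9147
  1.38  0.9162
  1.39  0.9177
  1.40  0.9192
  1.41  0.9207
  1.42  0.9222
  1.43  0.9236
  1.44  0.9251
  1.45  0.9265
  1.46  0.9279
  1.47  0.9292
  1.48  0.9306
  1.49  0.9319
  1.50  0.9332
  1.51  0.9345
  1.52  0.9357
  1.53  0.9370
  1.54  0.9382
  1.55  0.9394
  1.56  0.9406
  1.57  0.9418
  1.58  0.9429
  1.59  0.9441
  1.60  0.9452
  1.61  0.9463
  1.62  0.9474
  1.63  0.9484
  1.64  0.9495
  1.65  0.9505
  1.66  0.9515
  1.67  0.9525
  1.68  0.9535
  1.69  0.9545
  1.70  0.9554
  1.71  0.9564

σ√T = 0.39 × 0.8165 = 0.3184
ln(S/K) + (r + σ²/2)T = ln(400/250) + (0.017 + 0.39²/2)·0.6667 = 0.4700 + 0.0620 = 0.5320
d₁ = 0.5320 / 0.3184 = 1.6708 ⇒ 1.67
d₂ = d₁ − σ√T = 1.6708 − 0.3184 = 1.3524 ⇒ 1.35
e^(−rT) = e^(−0.017·0.6667) = 0.9887
N(d₁) = N(1.67) = 0.9525;  N(d₂) = N(1.35) = 0.9115
C = 400·0.9525 − 250·0.9887·0.9115 = 381.0000 − 225.3000 = 155.7000

155.70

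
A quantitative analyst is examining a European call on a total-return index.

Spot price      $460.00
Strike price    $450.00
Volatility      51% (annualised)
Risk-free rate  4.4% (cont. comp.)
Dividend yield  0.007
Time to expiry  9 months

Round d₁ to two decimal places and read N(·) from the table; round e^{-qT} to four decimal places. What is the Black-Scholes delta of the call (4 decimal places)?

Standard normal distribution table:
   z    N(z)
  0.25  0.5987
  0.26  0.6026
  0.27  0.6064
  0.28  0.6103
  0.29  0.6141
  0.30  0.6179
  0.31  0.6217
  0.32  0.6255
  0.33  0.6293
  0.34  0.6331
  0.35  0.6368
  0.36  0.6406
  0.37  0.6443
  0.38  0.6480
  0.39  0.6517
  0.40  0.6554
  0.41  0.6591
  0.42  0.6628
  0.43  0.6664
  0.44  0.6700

σ√T = 0.51 × 0.8660 = 0.4417
d₁ = [ln(460/450) + (0.044 − 0.007 + 0.51²/2)·0.75] / 0.4417 = [0.0220 + 0.1253] / 0.4417 = 0.3334 ≈ 0.33
N(d₁) = N(0.33) = 0.6293
Δ_call = exp(−qT)·N(d₁) = 0.9948·0.6293 = 0.6260

0.6260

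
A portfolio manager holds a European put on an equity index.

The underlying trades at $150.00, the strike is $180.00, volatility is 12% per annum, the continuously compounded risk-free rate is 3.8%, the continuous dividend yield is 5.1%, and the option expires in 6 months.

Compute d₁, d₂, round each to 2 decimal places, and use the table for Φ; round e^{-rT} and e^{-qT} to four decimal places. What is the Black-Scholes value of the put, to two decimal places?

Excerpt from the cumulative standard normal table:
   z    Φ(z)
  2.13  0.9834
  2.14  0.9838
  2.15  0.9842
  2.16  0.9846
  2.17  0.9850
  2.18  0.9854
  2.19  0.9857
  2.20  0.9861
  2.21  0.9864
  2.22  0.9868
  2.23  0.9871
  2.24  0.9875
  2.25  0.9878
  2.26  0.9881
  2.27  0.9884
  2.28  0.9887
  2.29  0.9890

$30.48

σ√T = 0.12·√0.5 = 0.0849
d₁ = [ln(150/180) + (0.038 − 0.051 + 0.12²/2)·0.5] / 0.0849 = [-0.1823 − 0.0029] / 0.0849 = -2.1829 which rounds to -2.18
d₂ = d₁ − σ√T = -2.1829 − 0.0849 = -2.2677 which rounds to -2.27
exp(−qT) = exp(−0.051·0.5) = 0.9748;  exp(−rT) = exp(−0.038·0.5) = 0.9812
N(−d₂) = N(2.27) = 0.9884;  N(−d₁) = N(2.18) = 0.9854
P = 180·0.9812·0.9884 − 150·0.9748·0.9854 = 174.5673 − 144.0852 = 30.4821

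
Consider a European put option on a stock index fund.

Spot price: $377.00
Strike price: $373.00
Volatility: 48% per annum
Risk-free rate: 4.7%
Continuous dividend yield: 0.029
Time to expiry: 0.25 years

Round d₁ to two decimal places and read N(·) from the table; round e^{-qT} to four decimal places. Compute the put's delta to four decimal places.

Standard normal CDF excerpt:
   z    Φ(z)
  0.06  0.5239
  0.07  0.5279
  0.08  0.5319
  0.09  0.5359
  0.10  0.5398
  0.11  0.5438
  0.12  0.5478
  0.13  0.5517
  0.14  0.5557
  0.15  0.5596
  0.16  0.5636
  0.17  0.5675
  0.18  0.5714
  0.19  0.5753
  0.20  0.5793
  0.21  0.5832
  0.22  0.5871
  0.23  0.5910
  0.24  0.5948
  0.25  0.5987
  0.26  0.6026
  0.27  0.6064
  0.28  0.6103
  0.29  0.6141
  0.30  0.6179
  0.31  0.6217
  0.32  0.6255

-0.4255

σ√T = 0.48·√0.25 = 0.2400
d₁ = [ln(377/373) + (0.047 − 0.029 + 0.48²/2)·0.25] / 0.2400 = [0.0107 + 0.0333] / 0.2400 = 0.1832 which rounds to 0.18
N(d₁) = N(0.18) = 0.5714
Δ_put = exp(−qT)·(N(d₁) − 1) = 0.9928·(0.5714 − 1) = -0.4255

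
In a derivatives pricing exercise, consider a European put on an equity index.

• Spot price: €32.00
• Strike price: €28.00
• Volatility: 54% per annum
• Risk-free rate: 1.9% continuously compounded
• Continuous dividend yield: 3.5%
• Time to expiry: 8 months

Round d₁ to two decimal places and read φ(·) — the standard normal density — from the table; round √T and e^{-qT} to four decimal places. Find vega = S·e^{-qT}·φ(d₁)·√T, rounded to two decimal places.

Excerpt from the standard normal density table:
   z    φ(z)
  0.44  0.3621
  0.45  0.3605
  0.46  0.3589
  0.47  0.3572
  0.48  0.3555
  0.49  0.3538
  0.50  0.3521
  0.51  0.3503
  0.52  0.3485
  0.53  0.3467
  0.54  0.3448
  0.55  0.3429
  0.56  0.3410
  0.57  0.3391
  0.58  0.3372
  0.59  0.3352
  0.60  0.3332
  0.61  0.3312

8.99

σ√T = 0.54 × 0.8165 = 0.4409
d₁ = [ln(32/28) + (0.019 − 0.035 + 0.54²/2)·0.6667] / 0.4409 = [0.1335 + 0.0865] / 0.4409 = 0.4991 ⇒ 0.50
√T = √0.6667 = 0.8165
φ(d₁) = φ(0.50) = 0.3521
e^(−qT) = e^(−0.035·0.6667) = 0.9769
vega = S·e^(−qT)·φ(d₁)·√T = 32·0.9769·0.3521·0.8165 = 8.9872
(Call and put vega coincide under Black-Scholes.)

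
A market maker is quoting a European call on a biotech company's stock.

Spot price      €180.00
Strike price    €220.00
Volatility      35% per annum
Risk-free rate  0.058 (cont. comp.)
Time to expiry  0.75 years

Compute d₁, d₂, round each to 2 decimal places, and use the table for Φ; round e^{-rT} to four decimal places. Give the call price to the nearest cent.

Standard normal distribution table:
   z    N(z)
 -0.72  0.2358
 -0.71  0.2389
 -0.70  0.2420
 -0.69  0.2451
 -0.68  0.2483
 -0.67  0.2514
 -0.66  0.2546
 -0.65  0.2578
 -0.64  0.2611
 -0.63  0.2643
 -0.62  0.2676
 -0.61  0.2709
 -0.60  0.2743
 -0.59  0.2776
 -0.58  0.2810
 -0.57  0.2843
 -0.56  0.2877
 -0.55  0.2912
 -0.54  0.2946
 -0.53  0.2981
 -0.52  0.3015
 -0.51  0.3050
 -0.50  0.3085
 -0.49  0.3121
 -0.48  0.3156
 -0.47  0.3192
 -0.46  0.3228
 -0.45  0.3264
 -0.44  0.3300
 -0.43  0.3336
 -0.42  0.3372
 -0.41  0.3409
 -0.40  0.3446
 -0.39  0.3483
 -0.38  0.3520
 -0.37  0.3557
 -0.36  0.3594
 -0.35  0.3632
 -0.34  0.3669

T = 0.75;  σ√T = 0.3031
d₁ = [ln(180/220) + (0.058 + 0.35²/2)·0.75] / 0.3031 = [-0.2007 + 0.0894] / 0.3031 = -0.3670 which rounds to -0.37
d₂ = d₁ − σ√T = -0.3670 − 0.3031 = -0.6701 which rounds to -0.67
exp(−rT) = exp(−0.058·0.75) = 0.9574
N(d₁) = N(-0.37) = 0.3557;  N(d₂) = N(-0.67) = 0.2514
C = 180·0.3557 − 220·0.9574·0.2514 = 64.0260 − 52.9519 = 11.0741

€11.07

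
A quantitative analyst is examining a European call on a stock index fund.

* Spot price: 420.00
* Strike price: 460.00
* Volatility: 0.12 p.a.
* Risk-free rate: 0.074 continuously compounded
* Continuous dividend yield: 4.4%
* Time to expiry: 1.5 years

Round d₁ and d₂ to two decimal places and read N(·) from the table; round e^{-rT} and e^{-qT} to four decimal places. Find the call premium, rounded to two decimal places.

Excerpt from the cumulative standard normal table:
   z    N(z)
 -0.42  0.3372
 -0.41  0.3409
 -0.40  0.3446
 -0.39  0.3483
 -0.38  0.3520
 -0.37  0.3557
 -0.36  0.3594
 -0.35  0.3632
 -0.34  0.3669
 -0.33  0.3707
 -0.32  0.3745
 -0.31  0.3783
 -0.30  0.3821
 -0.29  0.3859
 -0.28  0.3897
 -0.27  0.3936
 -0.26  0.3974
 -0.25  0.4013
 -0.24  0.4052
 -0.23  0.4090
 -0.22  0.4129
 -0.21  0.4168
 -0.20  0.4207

15.93

σ√T = 0.12·√1.5 = 0.1470
ln(S/K) + (r − q + σ²/2)T = ln(420/460) + (0.074 − 0.044 + 0.12²/2)·1.5 = -0.0910 + 0.0558 = -0.0352
d₁ = -0.0352 / 0.1470 = -0.2393 → -0.24
d₂ = d₁ − σ√T = -0.2393 − 0.1470 = -0.3863 → -0.39
exp(−qT) = exp(−0.044·1.5) = 0.9361;  exp(−rT) = exp(−0.074·1.5) = 0.8949
C = 420·0.9361·N(-0.24) − 460·0.8949·N(-0.39) = 420·0.9361·0.4052 − 460·0.8949·0.3483 = 159.3092 − 143.3791 = 15.9302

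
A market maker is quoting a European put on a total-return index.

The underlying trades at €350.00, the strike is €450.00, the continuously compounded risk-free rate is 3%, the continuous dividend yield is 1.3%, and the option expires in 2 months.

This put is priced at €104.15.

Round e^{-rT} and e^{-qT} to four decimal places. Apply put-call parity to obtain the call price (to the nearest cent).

€5.63

e^(−qT) = e^(−0.013·0.1667) = 0.9978;  e^(−rT) = e^(−0.03·0.1667) = 0.9950
Put-call parity: C − P = S·e^(−qT) − K·e^(−rT) = 350·0.9978 − 450·0.9950 = 349.2300 − 447.7500 = -98.5200
C = P + (C − P) = 104.15 + (-98.5200) = 5.6300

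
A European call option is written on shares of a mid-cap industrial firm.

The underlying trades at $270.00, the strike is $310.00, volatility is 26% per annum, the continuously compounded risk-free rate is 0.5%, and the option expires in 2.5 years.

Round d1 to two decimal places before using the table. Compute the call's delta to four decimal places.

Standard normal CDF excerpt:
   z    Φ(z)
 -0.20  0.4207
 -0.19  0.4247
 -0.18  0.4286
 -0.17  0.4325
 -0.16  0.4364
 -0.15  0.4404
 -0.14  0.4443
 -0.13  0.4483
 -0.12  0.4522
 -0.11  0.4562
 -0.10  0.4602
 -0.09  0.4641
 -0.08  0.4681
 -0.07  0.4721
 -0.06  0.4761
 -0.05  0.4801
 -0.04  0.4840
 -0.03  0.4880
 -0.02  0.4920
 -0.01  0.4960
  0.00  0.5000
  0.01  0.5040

0.4602

σ√T = 0.26 × 1.5811 = 0.4111
d₁ = [ln(270/310) + (0.005 + 0.26²/2)·2.5] / 0.4111 = [-0.1382 + 0.0970] / 0.4111 = -0.1001 → -0.10
N(d₁) = N(-0.10) = 0.4602
Δ_call = N(d₁) = 0.4602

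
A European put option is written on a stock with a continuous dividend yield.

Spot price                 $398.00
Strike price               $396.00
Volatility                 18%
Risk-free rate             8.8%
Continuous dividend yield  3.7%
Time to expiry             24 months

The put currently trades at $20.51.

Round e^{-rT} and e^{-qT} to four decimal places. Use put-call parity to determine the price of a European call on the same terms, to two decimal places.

e^(−qT) = e^(−0.037·2) = 0.9287;  e^(−rT) = e^(−0.088·2) = 0.8386
Put-call parity: C − P = S·e^(−qT) − K·e^(−rT) = 398·0.9287 − 396·0.8386 = 369.6226 − 332.0856 = 37.5370
C = P + (C − P) = 20.51 + (37.5370) = 58.0470

$58.05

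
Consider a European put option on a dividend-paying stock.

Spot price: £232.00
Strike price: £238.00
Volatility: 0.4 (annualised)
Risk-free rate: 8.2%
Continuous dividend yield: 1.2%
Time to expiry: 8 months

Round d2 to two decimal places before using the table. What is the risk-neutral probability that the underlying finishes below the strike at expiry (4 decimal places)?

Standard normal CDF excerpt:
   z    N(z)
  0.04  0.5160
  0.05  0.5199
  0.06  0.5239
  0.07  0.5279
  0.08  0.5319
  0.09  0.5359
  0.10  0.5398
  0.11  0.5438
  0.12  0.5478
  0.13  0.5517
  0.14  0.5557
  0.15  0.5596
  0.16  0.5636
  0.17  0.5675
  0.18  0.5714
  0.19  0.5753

0.5398

σ√T = 0.4 × 0.8165 = 0.3266
d₁ = [ln(232/238) + (0.082 − 0.012 + ½·0.4²)·0.6667] / (σ√T) = (-0.0255 + 0.1000) / 0.3266 = 0.2280 → 0.23
d₂ = 0.2280 − 0.3266 = -0.0986 → -0.10
Risk-neutral Pr[S_T < K] = N(−d₂) = N(0.10) = 0.5398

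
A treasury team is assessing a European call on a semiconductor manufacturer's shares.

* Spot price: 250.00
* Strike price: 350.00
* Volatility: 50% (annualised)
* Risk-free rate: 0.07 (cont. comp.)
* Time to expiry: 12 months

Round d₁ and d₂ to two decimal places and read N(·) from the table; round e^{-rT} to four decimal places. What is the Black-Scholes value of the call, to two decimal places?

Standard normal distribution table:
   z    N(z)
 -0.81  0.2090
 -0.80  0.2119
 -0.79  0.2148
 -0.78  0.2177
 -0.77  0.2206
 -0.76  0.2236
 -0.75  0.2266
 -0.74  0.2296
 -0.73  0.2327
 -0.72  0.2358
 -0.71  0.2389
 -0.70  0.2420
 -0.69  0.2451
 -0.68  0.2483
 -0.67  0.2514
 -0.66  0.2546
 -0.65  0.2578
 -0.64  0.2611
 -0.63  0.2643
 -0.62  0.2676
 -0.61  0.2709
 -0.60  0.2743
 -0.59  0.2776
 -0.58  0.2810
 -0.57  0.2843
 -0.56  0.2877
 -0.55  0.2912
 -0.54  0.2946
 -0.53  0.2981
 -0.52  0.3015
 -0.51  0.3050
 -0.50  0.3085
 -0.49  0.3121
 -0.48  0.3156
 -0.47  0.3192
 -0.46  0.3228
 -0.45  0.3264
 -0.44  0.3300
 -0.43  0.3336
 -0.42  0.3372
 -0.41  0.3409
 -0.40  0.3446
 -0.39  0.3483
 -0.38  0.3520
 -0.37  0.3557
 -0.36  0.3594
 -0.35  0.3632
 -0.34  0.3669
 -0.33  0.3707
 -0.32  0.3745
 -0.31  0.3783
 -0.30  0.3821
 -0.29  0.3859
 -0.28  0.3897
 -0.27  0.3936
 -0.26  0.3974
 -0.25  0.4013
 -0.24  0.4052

26.38

T = 1;  σ√T = 0.5000
ln(S/K) + (r + σ²/2)T = ln(250/350) + (0.07 + 0.5²/2)·1 = -0.3365 + 0.1950 = -0.1415
d₁ = -0.1415 / 0.5000 = -0.2829 ⇒ -0.28
d₂ = d₁ − σ√T = -0.2829 − 0.5000 = -0.7829 ⇒ -0.78
e^(−rT) = e^(−0.07·1) = 0.9324
C = 250·N(-0.28) − 350·0.9324·N(-0.78) = 250·0.3897 − 350·0.9324·0.2177 = 97.4250 − 71.0442 = 26.3808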